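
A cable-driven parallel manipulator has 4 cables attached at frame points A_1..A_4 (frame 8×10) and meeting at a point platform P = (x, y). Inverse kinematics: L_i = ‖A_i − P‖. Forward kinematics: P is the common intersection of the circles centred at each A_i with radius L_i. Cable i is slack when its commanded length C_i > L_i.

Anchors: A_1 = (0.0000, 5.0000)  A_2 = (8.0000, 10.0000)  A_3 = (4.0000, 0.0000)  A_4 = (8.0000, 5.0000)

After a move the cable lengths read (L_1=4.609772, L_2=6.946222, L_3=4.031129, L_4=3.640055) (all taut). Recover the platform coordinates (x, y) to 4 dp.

(4.5000, 4.0000)

circle eqns → linear via eq_j − eq_1; set q_j = A_j·A_j − L_j²
q_1 = 0.0000+25.0000−21.2500 = 3.7500
-16.0000·x − 10.0000·y = q_1−q_2 = -112.0000
-8.0000·x + 10.0000·y = q_1−q_3 = 4.0000
-16.0000·x + 0.0000·y = q_1−q_4 = -72.0000
solve first two rows → x=4.5000, y=4.0000
check cable 4: ‖A_4−P‖² = 13.2500 ≈ L_4² = 13.2500 ✓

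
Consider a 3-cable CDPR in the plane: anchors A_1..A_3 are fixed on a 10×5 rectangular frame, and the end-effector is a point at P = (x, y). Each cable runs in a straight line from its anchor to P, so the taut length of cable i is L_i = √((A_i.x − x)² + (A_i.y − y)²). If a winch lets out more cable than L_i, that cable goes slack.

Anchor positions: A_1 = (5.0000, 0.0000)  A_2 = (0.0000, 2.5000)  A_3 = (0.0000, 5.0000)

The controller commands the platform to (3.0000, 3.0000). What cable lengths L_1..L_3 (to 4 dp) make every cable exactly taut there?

(3.6056, 3.0414, 3.6056)

cable 1: Δx=2.0000, Δy=-3.0000; L_1 = √(Δx²+Δy²) = 3.6056
cable 2: Δx=-3.0000, Δy=-0.5000; L_2 = √(Δx²+Δy²) = 3.0414
cable 3: Δx=-3.0000, Δy=2.0000; L_3 = √(Δx²+Δy²) = 3.6056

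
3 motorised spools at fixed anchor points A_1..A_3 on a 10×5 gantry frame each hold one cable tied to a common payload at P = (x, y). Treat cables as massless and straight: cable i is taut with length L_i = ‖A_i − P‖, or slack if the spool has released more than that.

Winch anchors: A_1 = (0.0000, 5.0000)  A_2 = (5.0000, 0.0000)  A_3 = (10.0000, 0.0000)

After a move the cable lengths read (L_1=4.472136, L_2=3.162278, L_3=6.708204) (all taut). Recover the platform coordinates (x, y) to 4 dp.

expand ‖A_i−P‖²=L_i² and subtract eq 1 (q_i ≔ ‖A_i‖²−L_i²)
q_1 = 0.0000+25.0000−20.0000 = 5.0000
eq1−eq2 → [-10.0000  10.0000]·P = -10.0000
eq1−eq3 → [-20.0000  10.0000]·P = -50.0000
2×2 solve → P = (4.0000, 3.0000)

(4.0000, 3.0000)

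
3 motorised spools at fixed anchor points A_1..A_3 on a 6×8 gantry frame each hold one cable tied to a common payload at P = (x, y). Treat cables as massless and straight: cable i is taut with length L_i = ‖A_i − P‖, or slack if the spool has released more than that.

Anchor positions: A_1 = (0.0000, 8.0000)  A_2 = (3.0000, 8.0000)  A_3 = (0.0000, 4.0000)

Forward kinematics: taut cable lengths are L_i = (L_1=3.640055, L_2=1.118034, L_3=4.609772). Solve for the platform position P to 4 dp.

(3.5000, 7.0000)

circle eqns → linear via eq_j − eq_1; set k_j = A_j·A_j − L_j²
k_1 = 0.0000+64.0000−13.2500 = 50.7500
-6.0000·x + 0.0000·y = k_1−k_2 = -21.0000
0.0000·x + 8.0000·y = k_1−k_3 = 56.0000
solve first two rows → x=3.5000, y=7.0000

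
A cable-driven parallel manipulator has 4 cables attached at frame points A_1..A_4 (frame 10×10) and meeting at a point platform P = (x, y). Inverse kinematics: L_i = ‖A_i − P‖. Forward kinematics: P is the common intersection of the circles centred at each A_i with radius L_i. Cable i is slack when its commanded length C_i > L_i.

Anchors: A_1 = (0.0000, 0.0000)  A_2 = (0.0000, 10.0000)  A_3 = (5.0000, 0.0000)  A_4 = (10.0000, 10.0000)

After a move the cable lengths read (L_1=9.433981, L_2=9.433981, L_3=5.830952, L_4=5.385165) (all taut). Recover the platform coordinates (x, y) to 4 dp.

(8.0000, 5.0000)

expand ‖A_i−P‖²=L_i² and subtract eq 1 (k_i ≔ ‖A_i‖²−L_i²)
k_1 = 0.0000+0.0000−89.0000 = -89.0000
eq1−eq2 → [0.0000  -20.0000]·P = -100.0000
eq1−eq3 → [-10.0000  0.0000]·P = -80.0000
eq1−eq4 → [-20.0000  -20.0000]·P = -260.0000
2×2 solve → P = (8.0000, 5.0000)
check cable 4: ‖A_4−P‖² = 29.0000 ≈ L_4² = 29.0000 ✓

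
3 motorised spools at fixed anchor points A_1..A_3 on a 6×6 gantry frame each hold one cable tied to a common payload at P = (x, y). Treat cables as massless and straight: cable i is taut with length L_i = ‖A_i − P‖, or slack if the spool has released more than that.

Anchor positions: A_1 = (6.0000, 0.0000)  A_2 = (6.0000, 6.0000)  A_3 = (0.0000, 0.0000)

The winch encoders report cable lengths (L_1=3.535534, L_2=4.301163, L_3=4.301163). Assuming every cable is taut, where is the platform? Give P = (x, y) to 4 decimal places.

(3.5000, 2.5000)

each cable: (A_i−P)·(A_i−P) = L_i²; let k_i = ‖A_i‖²−L_i²
k_1 = 36.0000+0.0000−12.5000 = 23.5000
row 1: 0.0000x − 12.0000y = -30.0000  (k_2=53.5000)
row 2: 12.0000x + 0.0000y = 42.0000  (k_3=-18.5000)
Cramer on rows 1–2 → x = 3.5000, y = 2.5000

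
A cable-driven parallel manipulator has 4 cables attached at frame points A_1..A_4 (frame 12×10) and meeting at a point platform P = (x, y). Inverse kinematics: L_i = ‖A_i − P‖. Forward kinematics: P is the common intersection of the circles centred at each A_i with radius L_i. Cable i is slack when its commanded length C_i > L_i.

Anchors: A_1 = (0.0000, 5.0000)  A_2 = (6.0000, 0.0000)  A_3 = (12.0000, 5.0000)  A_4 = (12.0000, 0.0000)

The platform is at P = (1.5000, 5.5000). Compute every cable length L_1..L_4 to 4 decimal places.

L_1: Δ = A_1−P = (-1.5000, -0.5000) → ‖Δ‖ = √2.5000 = 1.5811
L_2: Δ = A_2−P = (4.5000, -5.5000) → ‖Δ‖ = √50.5000 = 7.1063
L_3: Δ = A_3−P = (10.5000, -0.5000) → ‖Δ‖ = √110.5000 = 10.5119
L_4: Δ = A_4−P = (10.5000, -5.5000) → ‖Δ‖ = √140.5000 = 11.8533

(1.5811, 7.1063, 10.5119, 11.8533)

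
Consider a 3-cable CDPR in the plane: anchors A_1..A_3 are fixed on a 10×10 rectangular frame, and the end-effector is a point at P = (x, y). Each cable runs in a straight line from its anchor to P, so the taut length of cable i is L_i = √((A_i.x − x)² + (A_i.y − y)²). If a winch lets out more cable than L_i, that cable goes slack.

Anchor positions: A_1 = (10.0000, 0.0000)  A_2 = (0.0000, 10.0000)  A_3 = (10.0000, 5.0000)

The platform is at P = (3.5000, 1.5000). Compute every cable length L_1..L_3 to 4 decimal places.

(6.6708, 9.1924, 7.3824)

L_1: Δ = A_1−P = (6.5000, -1.5000) → ‖Δ‖ = √44.5000 = 6.6708
L_2: Δ = A_2−P = (-3.5000, 8.5000) → ‖Δ‖ = √84.5000 = 9.1924
L_3: Δ = A_3−P = (6.5000, 3.5000) → ‖Δ‖ = √54.5000 = 7.3824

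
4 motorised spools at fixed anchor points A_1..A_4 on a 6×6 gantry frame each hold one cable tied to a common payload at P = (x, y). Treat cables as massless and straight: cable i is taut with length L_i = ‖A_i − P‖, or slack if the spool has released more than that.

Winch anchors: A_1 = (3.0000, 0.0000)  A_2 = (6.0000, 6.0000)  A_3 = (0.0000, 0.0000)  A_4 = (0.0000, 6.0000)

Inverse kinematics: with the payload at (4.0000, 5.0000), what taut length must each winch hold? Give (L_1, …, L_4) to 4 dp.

L_1: Δ = A_1−P = (-1.0000, -5.0000) → ‖Δ‖ = √26.0000 = 5.0990
L_2: Δ = A_2−P = (2.0000, 1.0000) → ‖Δ‖ = √5.0000 = 2.2361
L_3: Δ = A_3−P = (-4.0000, -5.0000) → ‖Δ‖ = √41.0000 = 6.4031
L_4: Δ = A_4−P = (-4.0000, 1.0000) → ‖Δ‖ = √17.0000 = 4.1231

(5.0990, 2.2361, 6.4031, 4.1231)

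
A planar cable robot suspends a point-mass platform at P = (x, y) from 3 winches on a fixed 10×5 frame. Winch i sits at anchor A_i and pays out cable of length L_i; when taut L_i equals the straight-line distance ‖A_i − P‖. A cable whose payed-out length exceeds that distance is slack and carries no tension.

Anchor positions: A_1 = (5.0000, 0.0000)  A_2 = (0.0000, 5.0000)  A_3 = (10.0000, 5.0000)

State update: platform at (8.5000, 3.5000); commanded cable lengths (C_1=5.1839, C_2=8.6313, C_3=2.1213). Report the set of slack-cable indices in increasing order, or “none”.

cable 1: √((-3.5000)²+(-3.5000)²)=4.9497, C_1=5.1839: slack
cable 2: √((-8.5000)²+(1.5000)²)=8.6313, C_2=8.6313: taut
cable 3: √((1.5000)²+(1.5000)²)=2.1213, C_3=2.1213: taut

1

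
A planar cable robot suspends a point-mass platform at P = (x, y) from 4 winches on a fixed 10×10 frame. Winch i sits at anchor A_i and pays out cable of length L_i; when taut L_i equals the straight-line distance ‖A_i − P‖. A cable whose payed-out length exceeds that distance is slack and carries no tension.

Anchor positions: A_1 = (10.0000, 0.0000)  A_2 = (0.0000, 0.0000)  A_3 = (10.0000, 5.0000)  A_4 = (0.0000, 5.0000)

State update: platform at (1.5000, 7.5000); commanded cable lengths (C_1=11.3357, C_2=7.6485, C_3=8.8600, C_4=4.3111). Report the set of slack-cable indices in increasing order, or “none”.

cable 1: √((8.5000)²+(-7.5000)²)=11.3358, C_1=11.3357: taut
cable 2: √((-1.5000)²+(-7.5000)²)=7.6485, C_2=7.6485: taut
cable 3: √((8.5000)²+(-2.5000)²)=8.8600, C_3=8.8600: taut
cable 4: √((-1.5000)²+(-2.5000)²)=2.9155, C_4=4.3111: slack

4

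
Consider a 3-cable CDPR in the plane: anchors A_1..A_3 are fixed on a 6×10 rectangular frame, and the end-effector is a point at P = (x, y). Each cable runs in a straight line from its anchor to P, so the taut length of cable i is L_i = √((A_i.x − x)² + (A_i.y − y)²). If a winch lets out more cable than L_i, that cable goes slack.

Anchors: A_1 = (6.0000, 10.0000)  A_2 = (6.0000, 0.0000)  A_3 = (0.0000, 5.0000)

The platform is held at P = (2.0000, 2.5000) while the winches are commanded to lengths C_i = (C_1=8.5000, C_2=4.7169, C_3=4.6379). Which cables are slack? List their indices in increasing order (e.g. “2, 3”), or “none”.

cable 1: √((4.0000)²+(7.5000)²)=8.5000, C_1=8.5000: taut
cable 2: √((4.0000)²+(-2.5000)²)=4.7170, C_2=4.7169: taut
cable 3: √((-2.0000)²+(2.5000)²)=3.2016, C_3=4.6379: slack

3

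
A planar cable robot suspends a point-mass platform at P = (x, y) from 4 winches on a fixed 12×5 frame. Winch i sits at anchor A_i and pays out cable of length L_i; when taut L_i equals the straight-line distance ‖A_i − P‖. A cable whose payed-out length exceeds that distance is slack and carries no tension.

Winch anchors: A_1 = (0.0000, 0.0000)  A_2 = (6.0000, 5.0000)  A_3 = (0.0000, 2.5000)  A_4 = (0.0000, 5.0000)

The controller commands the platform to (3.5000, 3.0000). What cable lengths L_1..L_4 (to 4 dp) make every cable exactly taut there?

L_1 = √((0.0000−3.5000)² + (0.0000−3.0000)²) = 4.6098
L_2 = √((6.0000−3.5000)² + (5.0000−3.0000)²) = 3.2016
L_3 = √((0.0000−3.5000)² + (2.5000−3.0000)²) = 3.5355
L_4 = √((0.0000−3.5000)² + (5.0000−3.0000)²) = 4.0311

(4.6098, 3.2016, 3.5355, 4.0311)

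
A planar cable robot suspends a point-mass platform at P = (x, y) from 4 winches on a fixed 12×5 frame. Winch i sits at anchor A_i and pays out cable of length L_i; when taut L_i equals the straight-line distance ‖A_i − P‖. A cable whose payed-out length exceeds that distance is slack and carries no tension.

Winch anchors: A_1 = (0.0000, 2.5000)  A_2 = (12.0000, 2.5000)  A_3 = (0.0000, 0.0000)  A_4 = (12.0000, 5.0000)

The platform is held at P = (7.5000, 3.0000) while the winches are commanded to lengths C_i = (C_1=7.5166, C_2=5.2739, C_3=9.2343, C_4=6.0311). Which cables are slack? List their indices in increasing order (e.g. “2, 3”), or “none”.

i=1: geometric 7.5166 vs commanded 7.5166 ⇒ taut
i=2: geometric 4.5277 vs commanded 5.2739 ⇒ slack
i=3: geometric 8.0777 vs commanded 9.2343 ⇒ slack
i=4: geometric 4.9244 vs commanded 6.0311 ⇒ slack

2, 3, 4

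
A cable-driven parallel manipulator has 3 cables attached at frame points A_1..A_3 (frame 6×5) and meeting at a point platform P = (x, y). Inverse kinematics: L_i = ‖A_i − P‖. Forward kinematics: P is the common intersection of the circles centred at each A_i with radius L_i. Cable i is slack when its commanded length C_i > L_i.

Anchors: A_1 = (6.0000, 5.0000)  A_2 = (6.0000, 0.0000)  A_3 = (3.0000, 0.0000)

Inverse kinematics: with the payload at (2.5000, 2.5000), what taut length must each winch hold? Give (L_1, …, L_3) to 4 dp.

L_1 = √((6.0000−2.5000)² + (5.0000−2.5000)²) = 4.3012
L_2 = √((6.0000−2.5000)² + (0.0000−2.5000)²) = 4.3012
L_3 = √((3.0000−2.5000)² + (0.0000−2.5000)²) = 2.5495

(4.3012, 4.3012, 2.5495)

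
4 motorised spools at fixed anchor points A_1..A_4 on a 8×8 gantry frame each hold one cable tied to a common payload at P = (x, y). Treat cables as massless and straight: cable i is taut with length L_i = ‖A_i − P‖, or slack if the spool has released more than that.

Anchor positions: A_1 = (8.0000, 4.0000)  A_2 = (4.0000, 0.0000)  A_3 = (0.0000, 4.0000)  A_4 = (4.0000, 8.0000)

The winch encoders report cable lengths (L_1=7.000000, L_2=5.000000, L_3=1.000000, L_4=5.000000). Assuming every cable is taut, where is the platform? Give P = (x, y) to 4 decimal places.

(1.0000, 4.0000)

each cable: (A_i−P)·(A_i−P) = L_i²; let k_i = ‖A_i‖²−L_i²
k_1 = 64.0000+16.0000−49.0000 = 31.0000
row 1: 8.0000x + 8.0000y = 40.0000  (k_2=-9.0000)
row 2: 16.0000x + 0.0000y = 16.0000  (k_3=15.0000)
row 3: 8.0000x − 8.0000y = -24.0000  (k_4=55.0000)
Cramer on rows 1–2 → x = 1.0000, y = 4.0000
check cable 4: ‖A_4−P‖² = 25.0000 ≈ L_4² = 25.0000 ✓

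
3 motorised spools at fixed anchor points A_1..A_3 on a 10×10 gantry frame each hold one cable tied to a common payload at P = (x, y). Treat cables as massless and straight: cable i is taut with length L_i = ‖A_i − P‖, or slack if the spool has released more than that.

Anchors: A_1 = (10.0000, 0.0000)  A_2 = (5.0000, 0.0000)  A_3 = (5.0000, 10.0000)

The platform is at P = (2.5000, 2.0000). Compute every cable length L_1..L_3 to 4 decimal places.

L_1: Δ = A_1−P = (7.5000, -2.0000) → ‖Δ‖ = √60.2500 = 7.7621
L_2: Δ = A_2−P = (2.5000, -2.0000) → ‖Δ‖ = √10.2500 = 3.2016
L_3: Δ = A_3−P = (2.5000, 8.0000) → ‖Δ‖ = √70.2500 = 8.3815

(7.7621, 3.2016, 8.3815)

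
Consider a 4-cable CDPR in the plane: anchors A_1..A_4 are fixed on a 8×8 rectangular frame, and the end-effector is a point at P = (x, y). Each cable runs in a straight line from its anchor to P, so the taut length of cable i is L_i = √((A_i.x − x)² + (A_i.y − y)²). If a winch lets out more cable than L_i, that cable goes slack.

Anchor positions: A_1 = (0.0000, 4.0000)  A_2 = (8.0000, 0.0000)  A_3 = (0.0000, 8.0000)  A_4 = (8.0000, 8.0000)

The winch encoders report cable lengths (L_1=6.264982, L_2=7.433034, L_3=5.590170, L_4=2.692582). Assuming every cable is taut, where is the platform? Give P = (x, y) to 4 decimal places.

each cable: (A_i−P)·(A_i−P) = L_i²; let q_i = ‖A_i‖²−L_i²
q_1 = 0.0000+16.0000−39.2500 = -23.2500
row 1: -16.0000x + 8.0000y = -32.0000  (q_2=8.7500)
row 2: 0.0000x − 8.0000y = -56.0000  (q_3=32.7500)
row 3: -16.0000x − 8.0000y = -144.0000  (q_4=120.7500)
Cramer on rows 1–2 → x = 5.5000, y = 7.0000
check cable 4: ‖A_4−P‖² = 7.2500 ≈ L_4² = 7.2500 ✓

(5.5000, 7.0000)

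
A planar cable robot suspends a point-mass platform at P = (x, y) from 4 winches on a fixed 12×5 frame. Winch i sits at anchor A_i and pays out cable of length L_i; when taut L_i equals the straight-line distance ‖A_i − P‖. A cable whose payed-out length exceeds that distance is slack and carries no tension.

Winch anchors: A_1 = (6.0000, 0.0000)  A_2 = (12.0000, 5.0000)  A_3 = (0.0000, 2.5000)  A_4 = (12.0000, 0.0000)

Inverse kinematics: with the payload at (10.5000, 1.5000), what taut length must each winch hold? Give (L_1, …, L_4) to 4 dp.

L_1 = √((6.0000−10.5000)² + (0.0000−1.5000)²) = 4.7434
L_2 = √((12.0000−10.5000)² + (5.0000−1.5000)²) = 3.8079
L_3 = √((0.0000−10.5000)² + (2.5000−1.5000)²) = 10.5475
L_4 = √((12.0000−10.5000)² + (0.0000−1.5000)²) = 2.1213

(4.7434, 3.8079, 10.5475, 2.1213)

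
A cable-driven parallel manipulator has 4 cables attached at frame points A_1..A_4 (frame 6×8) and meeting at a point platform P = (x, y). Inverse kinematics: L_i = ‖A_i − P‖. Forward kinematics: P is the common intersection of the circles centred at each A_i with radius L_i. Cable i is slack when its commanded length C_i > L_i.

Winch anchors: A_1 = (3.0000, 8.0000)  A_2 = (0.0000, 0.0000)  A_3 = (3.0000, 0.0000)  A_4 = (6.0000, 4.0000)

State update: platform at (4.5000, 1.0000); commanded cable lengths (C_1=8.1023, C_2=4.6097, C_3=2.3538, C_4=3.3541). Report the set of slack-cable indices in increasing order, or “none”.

1, 3

cable 1: L_1 = ‖A_1−P‖ = 7.1589;  C_1 = 8.1023 → slack
cable 2: L_2 = ‖A_2−P‖ = 4.6098;  C_2 = 4.6097 → taut
cable 3: L_3 = ‖A_3−P‖ = 1.8028;  C_3 = 2.3538 → slack
cable 4: L_4 = ‖A_4−P‖ = 3.3541;  C_4 = 3.3541 → taut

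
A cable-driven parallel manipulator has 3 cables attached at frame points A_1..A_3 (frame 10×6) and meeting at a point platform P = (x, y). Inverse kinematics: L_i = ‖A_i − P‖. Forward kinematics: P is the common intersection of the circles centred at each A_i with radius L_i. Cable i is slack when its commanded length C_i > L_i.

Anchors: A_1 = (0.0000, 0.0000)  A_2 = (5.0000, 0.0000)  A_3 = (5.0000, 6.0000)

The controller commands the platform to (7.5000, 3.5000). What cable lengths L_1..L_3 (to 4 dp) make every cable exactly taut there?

(8.2765, 4.3012, 3.5355)

L_1 = √((0.0000−7.5000)² + (0.0000−3.5000)²) = 8.2765
L_2 = √((5.0000−7.5000)² + (0.0000−3.5000)²) = 4.3012
L_3 = √((5.0000−7.5000)² + (6.0000−3.5000)²) = 3.5355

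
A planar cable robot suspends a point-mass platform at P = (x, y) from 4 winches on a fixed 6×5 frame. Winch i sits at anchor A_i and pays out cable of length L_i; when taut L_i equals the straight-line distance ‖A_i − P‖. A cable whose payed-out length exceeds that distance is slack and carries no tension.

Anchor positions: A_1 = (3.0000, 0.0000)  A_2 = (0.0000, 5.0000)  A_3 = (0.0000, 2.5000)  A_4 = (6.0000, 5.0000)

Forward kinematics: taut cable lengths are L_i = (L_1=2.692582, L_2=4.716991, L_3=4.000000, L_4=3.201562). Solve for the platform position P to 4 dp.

(4.0000, 2.5000)

expand ‖A_i−P‖²=L_i² and subtract eq 1 (c_i ≔ ‖A_i‖²−L_i²)
c_1 = 9.0000+0.0000−7.2500 = 1.7500
eq1−eq2 → [6.0000  -10.0000]·P = -1.0000
eq1−eq3 → [6.0000  -5.0000]·P = 11.5000
eq1−eq4 → [-6.0000  -10.0000]·P = -49.0000
2×2 solve → P = (4.0000, 2.5000)
check cable 4: ‖A_4−P‖² = 10.2500 ≈ L_4² = 10.2500 ✓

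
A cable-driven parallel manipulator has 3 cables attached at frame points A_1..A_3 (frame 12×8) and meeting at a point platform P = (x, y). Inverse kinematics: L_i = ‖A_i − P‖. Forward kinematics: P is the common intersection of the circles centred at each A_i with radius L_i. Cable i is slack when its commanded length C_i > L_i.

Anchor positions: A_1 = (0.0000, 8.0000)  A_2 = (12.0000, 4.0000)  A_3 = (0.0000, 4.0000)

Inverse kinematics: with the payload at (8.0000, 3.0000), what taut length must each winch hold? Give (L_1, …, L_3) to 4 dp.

cable 1: Δx=-8.0000, Δy=5.0000; L_1 = √(Δx²+Δy²) = 9.4340
cable 2: Δx=4.0000, Δy=1.0000; L_2 = √(Δx²+Δy²) = 4.1231
cable 3: Δx=-8.0000, Δy=1.0000; L_3 = √(Δx²+Δy²) = 8.0623

(9.4340, 4.1231, 8.0623)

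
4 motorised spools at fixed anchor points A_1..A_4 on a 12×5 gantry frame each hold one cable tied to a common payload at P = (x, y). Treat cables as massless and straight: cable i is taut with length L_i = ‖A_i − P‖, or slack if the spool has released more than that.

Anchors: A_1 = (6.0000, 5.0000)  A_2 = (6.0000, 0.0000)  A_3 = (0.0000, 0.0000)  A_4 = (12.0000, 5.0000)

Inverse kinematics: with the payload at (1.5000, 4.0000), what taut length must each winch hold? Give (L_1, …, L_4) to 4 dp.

(4.6098, 6.0208, 4.2720, 10.5475)

cable 1: Δx=4.5000, Δy=1.0000; L_1 = √(Δx²+Δy²) = 4.6098
cable 2: Δx=4.5000, Δy=-4.0000; L_2 = √(Δx²+Δy²) = 6.0208
cable 3: Δx=-1.5000, Δy=-4.0000; L_3 = √(Δx²+Δy²) = 4.2720
cable 4: Δx=10.5000, Δy=1.0000; L_4 = √(Δx²+Δy²) = 10.5475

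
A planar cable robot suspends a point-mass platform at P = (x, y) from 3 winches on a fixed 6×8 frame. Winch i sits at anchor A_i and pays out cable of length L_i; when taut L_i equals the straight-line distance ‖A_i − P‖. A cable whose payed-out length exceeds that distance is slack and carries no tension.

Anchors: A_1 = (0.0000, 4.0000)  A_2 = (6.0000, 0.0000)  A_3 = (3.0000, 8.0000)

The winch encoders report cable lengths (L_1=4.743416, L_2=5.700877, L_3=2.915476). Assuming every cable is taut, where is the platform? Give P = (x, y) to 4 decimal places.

(4.5000, 5.5000)

expand ‖A_i−P‖²=L_i² and subtract eq 1 (c_i ≔ ‖A_i‖²−L_i²)
c_1 = 0.0000+16.0000−22.5000 = -6.5000
eq1−eq2 → [-12.0000  8.0000]·P = -10.0000
eq1−eq3 → [-6.0000  -8.0000]·P = -71.0000
2×2 solve → P = (4.5000, 5.5000)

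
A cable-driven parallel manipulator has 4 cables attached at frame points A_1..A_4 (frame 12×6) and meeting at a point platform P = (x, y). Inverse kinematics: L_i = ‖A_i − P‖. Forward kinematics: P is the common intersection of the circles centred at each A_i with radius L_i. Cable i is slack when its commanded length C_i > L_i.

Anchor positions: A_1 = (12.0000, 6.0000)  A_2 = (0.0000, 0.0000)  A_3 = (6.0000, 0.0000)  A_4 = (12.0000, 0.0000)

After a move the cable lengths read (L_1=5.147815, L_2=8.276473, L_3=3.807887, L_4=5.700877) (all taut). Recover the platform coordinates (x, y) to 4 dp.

(7.5000, 3.5000)

circle eqns → linear via eq_j − eq_1; set c_j = A_j·A_j − L_j²
c_1 = 144.0000+36.0000−26.5000 = 153.5000
24.0000·x + 12.0000·y = c_1−c_2 = 222.0000
12.0000·x + 12.0000·y = c_1−c_3 = 132.0000
0.0000·x + 12.0000·y = c_1−c_4 = 42.0000
solve first two rows → x=7.5000, y=3.5000
check cable 4: ‖A_4−P‖² = 32.5000 ≈ L_4² = 32.5000 ✓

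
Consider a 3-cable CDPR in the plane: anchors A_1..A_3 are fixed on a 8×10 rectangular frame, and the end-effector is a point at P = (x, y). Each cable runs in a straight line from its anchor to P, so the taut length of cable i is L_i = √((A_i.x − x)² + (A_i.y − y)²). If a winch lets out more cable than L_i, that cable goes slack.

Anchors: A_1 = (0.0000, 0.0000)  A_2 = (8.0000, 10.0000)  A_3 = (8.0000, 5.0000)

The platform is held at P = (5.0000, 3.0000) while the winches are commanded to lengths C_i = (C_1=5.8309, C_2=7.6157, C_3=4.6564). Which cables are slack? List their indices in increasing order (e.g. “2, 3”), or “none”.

cable 1: √((-5.0000)²+(-3.0000)²)=5.8310, C_1=5.8309: taut
cable 2: √((3.0000)²+(7.0000)²)=7.6158, C_2=7.6157: taut
cable 3: √((3.0000)²+(2.0000)²)=3.6056, C_3=4.6564: slack

3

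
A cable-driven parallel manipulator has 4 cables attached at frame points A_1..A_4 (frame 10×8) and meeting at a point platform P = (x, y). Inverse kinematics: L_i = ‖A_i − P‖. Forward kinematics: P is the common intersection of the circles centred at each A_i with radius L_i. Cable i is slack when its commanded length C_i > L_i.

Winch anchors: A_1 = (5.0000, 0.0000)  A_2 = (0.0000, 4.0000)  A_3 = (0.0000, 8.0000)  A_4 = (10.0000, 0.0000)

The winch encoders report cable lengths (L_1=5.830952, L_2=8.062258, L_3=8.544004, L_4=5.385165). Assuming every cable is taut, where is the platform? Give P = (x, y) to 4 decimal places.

circle eqns → linear via eq_j − eq_1; set k_j = A_j·A_j − L_j²
k_1 = 25.0000+0.0000−34.0000 = -9.0000
10.0000·x − 8.0000·y = k_1−k_2 = 40.0000
10.0000·x − 16.0000·y = k_1−k_3 = 0.0000
-10.0000·x + 0.0000·y = k_1−k_4 = -80.0000
solve first two rows → x=8.0000, y=5.0000
check cable 4: ‖A_4−P‖² = 29.0000 ≈ L_4² = 29.0000 ✓

(8.0000, 5.0000)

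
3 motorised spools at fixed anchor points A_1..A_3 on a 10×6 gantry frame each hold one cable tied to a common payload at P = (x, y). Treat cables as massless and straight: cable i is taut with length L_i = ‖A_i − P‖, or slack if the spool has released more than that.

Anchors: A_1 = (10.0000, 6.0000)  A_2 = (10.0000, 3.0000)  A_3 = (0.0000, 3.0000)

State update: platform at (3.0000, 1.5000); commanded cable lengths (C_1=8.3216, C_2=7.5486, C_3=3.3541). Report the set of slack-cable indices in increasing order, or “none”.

2

cable 1: √((7.0000)²+(4.5000)²)=8.3217, C_1=8.3216: taut
cable 2: √((7.0000)²+(1.5000)²)=7.1589, C_2=7.5486: slack
cable 3: √((-3.0000)²+(1.5000)²)=3.3541, C_3=3.3541: taut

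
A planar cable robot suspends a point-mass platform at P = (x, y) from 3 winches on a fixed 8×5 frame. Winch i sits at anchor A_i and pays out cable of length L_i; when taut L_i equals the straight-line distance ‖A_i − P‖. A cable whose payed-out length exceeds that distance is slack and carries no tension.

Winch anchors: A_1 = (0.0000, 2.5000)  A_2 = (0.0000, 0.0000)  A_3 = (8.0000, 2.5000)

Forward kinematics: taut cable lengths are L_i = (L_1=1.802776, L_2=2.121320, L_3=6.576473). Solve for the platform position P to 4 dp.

each cable: (A_i−P)·(A_i−P) = L_i²; let k_i = ‖A_i‖²−L_i²
k_1 = 0.0000+6.2500−3.2500 = 3.0000
row 1: 0.0000x + 5.0000y = 7.5000  (k_2=-4.5000)
row 2: -16.0000x + 0.0000y = -24.0000  (k_3=27.0000)
Cramer on rows 1–2 → x = 1.5000, y = 1.5000

(1.5000, 1.5000)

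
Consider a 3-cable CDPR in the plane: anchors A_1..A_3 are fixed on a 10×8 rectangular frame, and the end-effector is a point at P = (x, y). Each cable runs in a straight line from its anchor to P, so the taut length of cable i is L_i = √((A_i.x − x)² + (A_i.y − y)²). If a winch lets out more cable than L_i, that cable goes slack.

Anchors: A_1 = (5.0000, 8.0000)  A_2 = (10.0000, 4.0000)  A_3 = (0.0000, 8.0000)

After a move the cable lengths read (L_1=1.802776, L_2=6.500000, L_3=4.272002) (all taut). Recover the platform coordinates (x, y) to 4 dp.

(4.0000, 6.5000)

circle eqns → linear via eq_j − eq_1; set k_j = A_j·A_j − L_j²
k_1 = 25.0000+64.0000−3.2500 = 85.7500
-10.0000·x + 8.0000·y = k_1−k_2 = 12.0000
10.0000·x + 0.0000·y = k_1−k_3 = 40.0000
solve first two rows → x=4.0000, y=6.5000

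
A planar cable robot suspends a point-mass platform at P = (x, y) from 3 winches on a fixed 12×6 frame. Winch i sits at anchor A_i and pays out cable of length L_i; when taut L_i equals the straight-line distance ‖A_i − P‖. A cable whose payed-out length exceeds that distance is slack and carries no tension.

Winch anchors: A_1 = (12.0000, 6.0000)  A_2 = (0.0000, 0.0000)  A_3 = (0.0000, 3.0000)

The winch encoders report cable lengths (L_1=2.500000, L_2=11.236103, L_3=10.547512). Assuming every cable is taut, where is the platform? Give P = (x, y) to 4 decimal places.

expand ‖A_i−P‖²=L_i² and subtract eq 1 (q_i ≔ ‖A_i‖²−L_i²)
q_1 = 144.0000+36.0000−6.2500 = 173.7500
eq1−eq2 → [24.0000  12.0000]·P = 300.0000
eq1−eq3 → [24.0000  6.0000]·P = 276.0000
2×2 solve → P = (10.5000, 4.0000)

(10.5000, 4.0000)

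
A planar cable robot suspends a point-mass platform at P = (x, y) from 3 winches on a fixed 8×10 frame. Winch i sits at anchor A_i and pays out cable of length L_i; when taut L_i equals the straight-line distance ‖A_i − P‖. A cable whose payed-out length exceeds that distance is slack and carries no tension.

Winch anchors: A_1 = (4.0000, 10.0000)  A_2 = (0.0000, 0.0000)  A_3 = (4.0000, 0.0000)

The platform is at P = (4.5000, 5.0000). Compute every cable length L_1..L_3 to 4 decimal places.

(5.0249, 6.7268, 5.0249)

cable 1: Δx=-0.5000, Δy=5.0000; L_1 = √(Δx²+Δy²) = 5.0249
cable 2: Δx=-4.5000, Δy=-5.0000; L_2 = √(Δx²+Δy²) = 6.7268
cable 3: Δx=-0.5000, Δy=-5.0000; L_3 = √(Δx²+Δy²) = 5.0249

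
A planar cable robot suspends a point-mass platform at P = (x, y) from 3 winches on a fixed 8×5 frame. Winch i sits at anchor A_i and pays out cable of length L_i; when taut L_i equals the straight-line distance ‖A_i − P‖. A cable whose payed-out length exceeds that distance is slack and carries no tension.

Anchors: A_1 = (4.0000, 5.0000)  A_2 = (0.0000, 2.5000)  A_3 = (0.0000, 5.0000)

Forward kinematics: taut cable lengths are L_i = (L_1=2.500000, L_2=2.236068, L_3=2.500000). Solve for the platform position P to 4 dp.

(2.0000, 3.5000)

each cable: (A_i−P)·(A_i−P) = L_i²; let c_i = ‖A_i‖²−L_i²
c_1 = 16.0000+25.0000−6.2500 = 34.7500
row 1: 8.0000x + 5.0000y = 33.5000  (c_2=1.2500)
row 2: 8.0000x + 0.0000y = 16.0000  (c_3=18.7500)
Cramer on rows 1–2 → x = 2.0000, y = 3.5000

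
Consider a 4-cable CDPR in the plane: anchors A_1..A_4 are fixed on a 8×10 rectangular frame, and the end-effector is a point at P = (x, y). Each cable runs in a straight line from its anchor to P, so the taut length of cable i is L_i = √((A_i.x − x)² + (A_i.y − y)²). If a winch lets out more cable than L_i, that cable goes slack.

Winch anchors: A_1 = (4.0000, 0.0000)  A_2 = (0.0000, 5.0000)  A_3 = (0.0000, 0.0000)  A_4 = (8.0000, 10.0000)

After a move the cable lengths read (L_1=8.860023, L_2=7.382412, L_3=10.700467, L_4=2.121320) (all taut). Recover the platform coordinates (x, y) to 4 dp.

circle eqns → linear via eq_j − eq_1; set c_j = A_j·A_j − L_j²
c_1 = 16.0000+0.0000−78.5000 = -62.5000
8.0000·x − 10.0000·y = c_1−c_2 = -33.0000
8.0000·x + 0.0000·y = c_1−c_3 = 52.0000
-8.0000·x − 20.0000·y = c_1−c_4 = -222.0000
solve first two rows → x=6.5000, y=8.5000
check cable 4: ‖A_4−P‖² = 4.5000 ≈ L_4² = 4.5000 ✓

(6.5000, 8.5000)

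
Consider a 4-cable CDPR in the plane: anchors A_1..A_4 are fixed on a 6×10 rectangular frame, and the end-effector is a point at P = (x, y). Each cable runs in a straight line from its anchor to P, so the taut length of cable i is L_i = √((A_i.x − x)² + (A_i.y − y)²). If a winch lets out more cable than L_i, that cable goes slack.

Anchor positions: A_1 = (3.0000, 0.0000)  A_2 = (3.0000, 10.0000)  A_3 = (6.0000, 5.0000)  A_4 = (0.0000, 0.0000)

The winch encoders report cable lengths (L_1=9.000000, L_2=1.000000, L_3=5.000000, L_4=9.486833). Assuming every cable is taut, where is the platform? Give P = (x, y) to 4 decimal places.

each cable: (A_i−P)·(A_i−P) = L_i²; let c_i = ‖A_i‖²−L_i²
c_1 = 9.0000+0.0000−81.0000 = -72.0000
row 1: 0.0000x − 20.0000y = -180.0000  (c_2=108.0000)
row 2: -6.0000x − 10.0000y = -108.0000  (c_3=36.0000)
row 3: 6.0000x + 0.0000y = 18.0000  (c_4=-90.0000)
Cramer on rows 1–2 → x = 3.0000, y = 9.0000
check cable 4: ‖A_4−P‖² = 90.0000 ≈ L_4² = 90.0000 ✓

(3.0000, 9.0000)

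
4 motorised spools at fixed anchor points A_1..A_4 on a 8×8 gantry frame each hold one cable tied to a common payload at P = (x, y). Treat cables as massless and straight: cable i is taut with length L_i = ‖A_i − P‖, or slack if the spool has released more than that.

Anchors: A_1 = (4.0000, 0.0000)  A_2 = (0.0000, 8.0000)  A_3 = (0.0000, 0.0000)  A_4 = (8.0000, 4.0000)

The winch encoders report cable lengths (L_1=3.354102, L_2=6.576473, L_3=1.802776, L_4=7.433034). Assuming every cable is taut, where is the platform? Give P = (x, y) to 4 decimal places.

circle eqns → linear via eq_j − eq_1; set q_j = A_j·A_j − L_j²
q_1 = 16.0000+0.0000−11.2500 = 4.7500
8.0000·x − 16.0000·y = q_1−q_2 = -16.0000
8.0000·x + 0.0000·y = q_1−q_3 = 8.0000
-8.0000·x − 8.0000·y = q_1−q_4 = -20.0000
solve first two rows → x=1.0000, y=1.5000
check cable 4: ‖A_4−P‖² = 55.2500 ≈ L_4² = 55.2500 ✓

(1.0000, 1.5000)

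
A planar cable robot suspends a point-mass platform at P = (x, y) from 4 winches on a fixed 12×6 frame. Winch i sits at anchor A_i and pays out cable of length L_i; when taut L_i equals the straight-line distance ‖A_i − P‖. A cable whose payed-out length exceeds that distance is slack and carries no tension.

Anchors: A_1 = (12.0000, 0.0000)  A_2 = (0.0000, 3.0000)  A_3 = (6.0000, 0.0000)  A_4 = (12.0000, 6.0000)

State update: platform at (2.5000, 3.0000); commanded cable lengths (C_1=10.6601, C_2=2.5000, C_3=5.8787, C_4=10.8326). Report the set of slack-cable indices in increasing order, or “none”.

cable 1: L_1 = ‖A_1−P‖ = 9.9624;  C_1 = 10.6601 → slack
cable 2: L_2 = ‖A_2−P‖ = 2.5000;  C_2 = 2.5000 → taut
cable 3: L_3 = ‖A_3−P‖ = 4.6098;  C_3 = 5.8787 → slack
cable 4: L_4 = ‖A_4−P‖ = 9.9624;  C_4 = 10.8326 → slack

1, 3, 4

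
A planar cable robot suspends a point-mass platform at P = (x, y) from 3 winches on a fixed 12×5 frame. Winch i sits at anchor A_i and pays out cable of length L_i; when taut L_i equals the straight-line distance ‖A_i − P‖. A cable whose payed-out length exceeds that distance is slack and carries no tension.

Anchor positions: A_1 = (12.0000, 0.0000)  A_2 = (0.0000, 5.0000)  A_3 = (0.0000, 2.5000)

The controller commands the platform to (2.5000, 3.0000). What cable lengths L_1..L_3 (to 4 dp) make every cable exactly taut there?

cable 1: Δx=9.5000, Δy=-3.0000; L_1 = √(Δx²+Δy²) = 9.9624
cable 2: Δx=-2.5000, Δy=2.0000; L_2 = √(Δx²+Δy²) = 3.2016
cable 3: Δx=-2.5000, Δy=-0.5000; L_3 = √(Δx²+Δy²) = 2.5495

(9.9624, 3.2016, 2.5495)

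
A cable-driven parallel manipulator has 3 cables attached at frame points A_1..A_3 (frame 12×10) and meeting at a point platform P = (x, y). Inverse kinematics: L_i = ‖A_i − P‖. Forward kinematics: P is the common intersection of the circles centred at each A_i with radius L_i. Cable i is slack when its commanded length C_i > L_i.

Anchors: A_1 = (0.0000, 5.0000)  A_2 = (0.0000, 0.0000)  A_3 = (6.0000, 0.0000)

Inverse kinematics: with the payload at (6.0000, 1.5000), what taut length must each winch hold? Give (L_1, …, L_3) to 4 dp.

L_1: Δ = A_1−P = (-6.0000, 3.5000) → ‖Δ‖ = √48.2500 = 6.9462
L_2: Δ = A_2−P = (-6.0000, -1.5000) → ‖Δ‖ = √38.2500 = 6.1847
L_3: Δ = A_3−P = (0.0000, -1.5000) → ‖Δ‖ = √2.2500 = 1.5000

(6.9462, 6.1847, 1.5000)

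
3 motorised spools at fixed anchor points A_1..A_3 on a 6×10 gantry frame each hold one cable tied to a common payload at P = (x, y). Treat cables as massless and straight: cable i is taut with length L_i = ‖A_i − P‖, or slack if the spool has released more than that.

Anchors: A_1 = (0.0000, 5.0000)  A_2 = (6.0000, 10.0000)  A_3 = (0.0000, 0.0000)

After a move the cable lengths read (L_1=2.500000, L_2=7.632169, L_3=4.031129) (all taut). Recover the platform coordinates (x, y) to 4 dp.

circle eqns → linear via eq_j − eq_1; set q_j = A_j·A_j − L_j²
q_1 = 0.0000+25.0000−6.2500 = 18.7500
-12.0000·x − 10.0000·y = q_1−q_2 = -59.0000
0.0000·x + 10.0000·y = q_1−q_3 = 35.0000
solve first two rows → x=2.0000, y=3.5000

(2.0000, 3.5000)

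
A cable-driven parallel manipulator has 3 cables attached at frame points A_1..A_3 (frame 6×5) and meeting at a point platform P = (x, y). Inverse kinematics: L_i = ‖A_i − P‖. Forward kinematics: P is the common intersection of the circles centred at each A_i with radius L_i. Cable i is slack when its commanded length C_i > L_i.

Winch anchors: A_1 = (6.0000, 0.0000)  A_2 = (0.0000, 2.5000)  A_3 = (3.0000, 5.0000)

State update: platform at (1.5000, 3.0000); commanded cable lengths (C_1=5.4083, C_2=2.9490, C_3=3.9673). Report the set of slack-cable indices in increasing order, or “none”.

2, 3

cable 1: L_1 = ‖A_1−P‖ = 5.4083;  C_1 = 5.4083 → taut
cable 2: L_2 = ‖A_2−P‖ = 1.5811;  C_2 = 2.9490 → slack
cable 3: L_3 = ‖A_3−P‖ = 2.5000;  C_3 = 3.9673 → slack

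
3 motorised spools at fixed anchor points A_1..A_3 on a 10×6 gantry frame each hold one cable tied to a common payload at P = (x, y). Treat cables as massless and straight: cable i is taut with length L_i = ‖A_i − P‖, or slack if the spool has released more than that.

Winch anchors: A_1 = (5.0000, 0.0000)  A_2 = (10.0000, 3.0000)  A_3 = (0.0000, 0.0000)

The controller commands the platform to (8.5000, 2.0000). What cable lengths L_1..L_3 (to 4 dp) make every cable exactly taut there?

L_1: Δ = A_1−P = (-3.5000, -2.0000) → ‖Δ‖ = √16.2500 = 4.0311
L_2: Δ = A_2−P = (1.5000, 1.0000) → ‖Δ‖ = √3.2500 = 1.8028
L_3: Δ = A_3−P = (-8.5000, -2.0000) → ‖Δ‖ = √76.2500 = 8.7321

(4.0311, 1.8028, 8.7321)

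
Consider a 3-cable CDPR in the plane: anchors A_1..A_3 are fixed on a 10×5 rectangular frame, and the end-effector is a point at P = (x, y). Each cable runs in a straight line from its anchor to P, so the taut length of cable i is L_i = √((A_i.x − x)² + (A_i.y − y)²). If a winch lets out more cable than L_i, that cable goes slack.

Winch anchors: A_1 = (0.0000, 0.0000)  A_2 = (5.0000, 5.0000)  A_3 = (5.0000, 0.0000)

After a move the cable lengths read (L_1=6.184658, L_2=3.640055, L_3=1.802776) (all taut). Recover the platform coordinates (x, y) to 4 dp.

(6.0000, 1.5000)

each cable: (A_i−P)·(A_i−P) = L_i²; let c_i = ‖A_i‖²−L_i²
c_1 = 0.0000+0.0000−38.2500 = -38.2500
row 1: -10.0000x − 10.0000y = -75.0000  (c_2=36.7500)
row 2: -10.0000x + 0.0000y = -60.0000  (c_3=21.7500)
Cramer on rows 1–2 → x = 6.0000, y = 1.5000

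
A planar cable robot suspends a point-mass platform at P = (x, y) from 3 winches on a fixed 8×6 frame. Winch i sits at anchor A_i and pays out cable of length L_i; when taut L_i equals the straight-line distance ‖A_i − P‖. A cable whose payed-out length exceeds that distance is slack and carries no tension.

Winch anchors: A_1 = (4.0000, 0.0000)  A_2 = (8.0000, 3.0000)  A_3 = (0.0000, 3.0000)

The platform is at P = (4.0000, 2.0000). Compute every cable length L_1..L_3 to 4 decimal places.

(2.0000, 4.1231, 4.1231)

L_1 = √((4.0000−4.0000)² + (0.0000−2.0000)²) = 2.0000
L_2 = √((8.0000−4.0000)² + (3.0000−2.0000)²) = 4.1231
L_3 = √((0.0000−4.0000)² + (3.0000−2.0000)²) = 4.1231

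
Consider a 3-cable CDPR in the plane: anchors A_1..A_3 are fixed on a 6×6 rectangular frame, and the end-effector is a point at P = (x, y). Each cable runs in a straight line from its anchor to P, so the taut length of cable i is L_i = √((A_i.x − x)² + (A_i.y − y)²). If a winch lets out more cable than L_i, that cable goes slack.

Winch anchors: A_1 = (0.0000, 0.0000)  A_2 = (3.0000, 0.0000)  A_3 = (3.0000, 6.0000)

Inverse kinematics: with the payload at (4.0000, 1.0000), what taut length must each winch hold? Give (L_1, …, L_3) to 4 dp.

(4.1231, 1.4142, 5.0990)

L_1: Δ = A_1−P = (-4.0000, -1.0000) → ‖Δ‖ = √17.0000 = 4.1231
L_2: Δ = A_2−P = (-1.0000, -1.0000) → ‖Δ‖ = √2.0000 = 1.4142
L_3: Δ = A_3−P = (-1.0000, 5.0000) → ‖Δ‖ = √26.0000 = 5.0990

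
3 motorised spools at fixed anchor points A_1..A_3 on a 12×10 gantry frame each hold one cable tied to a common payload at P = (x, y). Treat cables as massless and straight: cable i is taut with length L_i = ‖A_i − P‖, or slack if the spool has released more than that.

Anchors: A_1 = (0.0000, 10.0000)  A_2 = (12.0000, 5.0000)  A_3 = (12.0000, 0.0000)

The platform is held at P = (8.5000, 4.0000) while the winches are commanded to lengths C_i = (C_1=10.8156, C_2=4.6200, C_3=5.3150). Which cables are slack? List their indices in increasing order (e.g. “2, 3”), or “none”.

1, 2

cable 1: √((-8.5000)²+(6.0000)²)=10.4043, C_1=10.8156: slack
cable 2: √((3.5000)²+(1.0000)²)=3.6401, C_2=4.6200: slack
cable 3: √((3.5000)²+(-4.0000)²)=5.3151, C_3=5.3150: taut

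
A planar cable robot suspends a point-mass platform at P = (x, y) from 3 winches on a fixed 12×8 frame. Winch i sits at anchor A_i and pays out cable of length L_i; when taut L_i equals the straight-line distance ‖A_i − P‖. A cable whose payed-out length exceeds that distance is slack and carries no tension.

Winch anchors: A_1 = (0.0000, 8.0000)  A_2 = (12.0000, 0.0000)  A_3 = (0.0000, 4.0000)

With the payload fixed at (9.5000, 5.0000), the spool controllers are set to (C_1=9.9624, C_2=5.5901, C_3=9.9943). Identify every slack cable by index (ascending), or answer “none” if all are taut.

3

cable 1: L_1 = ‖A_1−P‖ = 9.9624;  C_1 = 9.9624 → taut
cable 2: L_2 = ‖A_2−P‖ = 5.5902;  C_2 = 5.5901 → taut
cable 3: L_3 = ‖A_3−P‖ = 9.5525;  C_3 = 9.9943 → slack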